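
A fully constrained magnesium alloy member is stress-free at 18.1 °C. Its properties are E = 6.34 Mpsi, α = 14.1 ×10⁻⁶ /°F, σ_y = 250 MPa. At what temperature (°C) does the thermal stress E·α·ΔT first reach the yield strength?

243 °C

E = 6.34 Mpsi = 43.71 GPa.
α = 14.1×10⁻⁶/°F × 9/5 = 25.4×10⁻⁶/K.
E·α·ΔT = 250.0 MPa ⇒ ΔT = 250.0 / (43.71×10³ × 25.4×10⁻⁶) = 225.3 K.
T = 18.1 + 225.3 = 243.4 °C.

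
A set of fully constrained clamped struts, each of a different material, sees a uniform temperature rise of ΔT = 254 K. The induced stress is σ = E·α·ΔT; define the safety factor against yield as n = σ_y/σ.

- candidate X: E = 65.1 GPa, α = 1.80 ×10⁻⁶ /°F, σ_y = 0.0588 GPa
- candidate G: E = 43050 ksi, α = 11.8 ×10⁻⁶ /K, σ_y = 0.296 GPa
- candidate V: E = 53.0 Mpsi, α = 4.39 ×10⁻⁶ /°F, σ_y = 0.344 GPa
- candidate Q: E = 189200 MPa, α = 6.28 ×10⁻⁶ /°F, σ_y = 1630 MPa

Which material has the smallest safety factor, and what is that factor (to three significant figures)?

In consistent units (E in GPa, α in ×10⁻⁶/K, σ_y in MPa):
  candidate X: E = 65.10, α = 3.24, σ_y = 58.80 → σ = 53.6 MPa, n = 1.10
  candidate G: E = 296.8, α = 11.8, σ_y = 296.0 → σ = 890 MPa, n = 0.333
  candidate V: E = 365.4, α = 7.90, σ_y = 344.0 → σ = 733 MPa, n = 0.469
  candidate Q: E = 189.2, α = 11.3, σ_y = 1630 → σ = 543 MPa, n = 3.00
Smallest n: candidate G with n = 0.333.

candidate G, n = 0.333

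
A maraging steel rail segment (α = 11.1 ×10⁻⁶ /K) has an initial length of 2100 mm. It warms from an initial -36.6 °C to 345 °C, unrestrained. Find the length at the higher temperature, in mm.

ΔT = 345 − (-36.6) = 381.6 K.
ΔL = α·L₀·ΔT = 11.1×10⁻⁶ × 2100 mm × 381.6 K = 8.90 mm.
L = L₀ + ΔL = 2100 + 8.90 = 2108.9 mm.

2108.9 mm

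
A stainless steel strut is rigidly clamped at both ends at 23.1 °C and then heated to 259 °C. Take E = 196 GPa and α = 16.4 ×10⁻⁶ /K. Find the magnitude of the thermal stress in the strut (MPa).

ΔT = 235.9 K. Constrained thermal stress σ = E·α·ΔT = 196.0×10³ MPa × 16.4×10⁻⁶ × 235.9 = 758 MPa (compressive).

758 MPa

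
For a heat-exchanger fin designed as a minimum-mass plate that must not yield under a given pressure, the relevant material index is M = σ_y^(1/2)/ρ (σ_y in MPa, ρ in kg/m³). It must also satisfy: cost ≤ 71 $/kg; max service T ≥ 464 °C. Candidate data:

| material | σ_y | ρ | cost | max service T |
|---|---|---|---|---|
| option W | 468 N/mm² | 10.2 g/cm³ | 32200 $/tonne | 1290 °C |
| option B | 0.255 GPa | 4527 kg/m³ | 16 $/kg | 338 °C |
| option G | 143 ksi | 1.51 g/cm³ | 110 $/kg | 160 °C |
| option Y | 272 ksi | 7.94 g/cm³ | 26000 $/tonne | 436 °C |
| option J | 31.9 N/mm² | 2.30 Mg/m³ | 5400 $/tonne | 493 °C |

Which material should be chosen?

Screen on constraints: cost ≤ 71 $/kg; max service T ≥ 464 °C. Survivors: option W, option J.
In SI units:
  option W: σ_y = 468.0 MPa, ρ = 10200 kg/m³
  option J: σ_y = 31.90 MPa, ρ = 2300 kg/m³
  option J: M = 2.46×10⁻³
  option W: M = 2.12×10⁻³
Option J ranks first.

option J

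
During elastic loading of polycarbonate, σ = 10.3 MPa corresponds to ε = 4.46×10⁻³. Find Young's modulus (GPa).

E = σ/ε = 10.3 MPa / 4.46×10⁻³ = 2309 MPa = 2.31 GPa.

2.31 GPa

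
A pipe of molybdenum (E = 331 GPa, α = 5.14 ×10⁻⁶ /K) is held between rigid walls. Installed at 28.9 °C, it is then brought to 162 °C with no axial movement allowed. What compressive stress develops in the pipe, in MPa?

ΔT = 133.1 K. Constrained thermal stress σ = E·α·ΔT = 331.0×10³ MPa × 5.14×10⁻⁶ × 133.1 = 226 MPa (compressive).

226 MPa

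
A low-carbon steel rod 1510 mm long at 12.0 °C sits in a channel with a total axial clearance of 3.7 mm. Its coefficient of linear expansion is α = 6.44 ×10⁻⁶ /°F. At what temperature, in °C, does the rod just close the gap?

223 °C

α = 6.44×10⁻⁶/°F × 9/5 = 11.6×10⁻⁶/K.
α·L₀·ΔT = 3.7 mm ⇒ ΔT = 3.7 / (11.6×10⁻⁶ × 1510.0) = 211.4 K.
T = 12.0 + 211.4 = 223.4 °C.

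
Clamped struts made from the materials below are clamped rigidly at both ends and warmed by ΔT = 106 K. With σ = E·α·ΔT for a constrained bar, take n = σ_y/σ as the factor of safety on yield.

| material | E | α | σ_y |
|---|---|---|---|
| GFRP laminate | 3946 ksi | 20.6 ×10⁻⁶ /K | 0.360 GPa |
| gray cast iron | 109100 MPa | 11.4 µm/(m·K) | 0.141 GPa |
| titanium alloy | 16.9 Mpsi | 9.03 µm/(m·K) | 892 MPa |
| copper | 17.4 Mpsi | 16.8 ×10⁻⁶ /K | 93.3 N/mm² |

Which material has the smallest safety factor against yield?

copper

In consistent units (E in GPa, α in ×10⁻⁶/K, σ_y in MPa):
  GFRP laminate: E = 27.21, α = 20.6, σ_y = 360.0 → σ = 59.4 MPa, n = 6.06
  gray cast iron: E = 109.1, α = 11.4, σ_y = 141.0 → σ = 132 MPa, n = 1.07
  titanium alloy: E = 116.5, α = 9.03, σ_y = 892.0 → σ = 112 MPa, n = 8.00
  copper: E = 120.0, α = 16.8, σ_y = 93.30 → σ = 214 MPa, n = 0.437
The minimum is copper at n = 0.437.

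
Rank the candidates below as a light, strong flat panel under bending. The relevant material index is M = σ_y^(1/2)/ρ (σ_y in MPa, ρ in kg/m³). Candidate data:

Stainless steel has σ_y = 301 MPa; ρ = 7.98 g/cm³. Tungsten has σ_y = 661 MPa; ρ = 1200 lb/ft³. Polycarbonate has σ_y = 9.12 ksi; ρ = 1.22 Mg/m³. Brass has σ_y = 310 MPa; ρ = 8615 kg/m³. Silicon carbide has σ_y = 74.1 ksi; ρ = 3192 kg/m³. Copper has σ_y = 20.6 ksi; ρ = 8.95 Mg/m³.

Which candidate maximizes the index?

silicon carbide

After converting to SI:
  stainless steel: σ_y = 301.0 MPa, ρ = 7980 kg/m³
  tungsten: σ_y = 661.0 MPa, ρ = 19220 kg/m³
  polycarbonate: σ_y = 62.88 MPa, ρ = 1220 kg/m³
  brass: σ_y = 310.0 MPa, ρ = 8615 kg/m³
  silicon carbide: σ_y = 510.9 MPa, ρ = 3192 kg/m³
  copper: σ_y = 142.0 MPa, ρ = 8950 kg/m³
  silicon carbide: M = 7.08×10⁻³
  polycarbonate: M = 6.50×10⁻³
  stainless steel: M = 2.17×10⁻³
  brass: M = 2.04×10⁻³
  tungsten: M = 1.34×10⁻³
  copper: M = 1.33×10⁻³
The maximum is for silicon carbide.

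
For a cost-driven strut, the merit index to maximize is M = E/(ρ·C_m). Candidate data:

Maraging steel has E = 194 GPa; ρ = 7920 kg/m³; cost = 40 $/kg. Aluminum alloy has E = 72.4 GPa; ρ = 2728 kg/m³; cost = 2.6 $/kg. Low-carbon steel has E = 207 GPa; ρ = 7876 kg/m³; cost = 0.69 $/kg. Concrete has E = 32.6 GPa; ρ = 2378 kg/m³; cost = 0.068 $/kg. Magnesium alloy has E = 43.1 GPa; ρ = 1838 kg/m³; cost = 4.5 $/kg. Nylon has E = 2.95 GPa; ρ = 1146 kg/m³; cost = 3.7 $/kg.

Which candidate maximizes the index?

concrete

Per-candidate index values:
  concrete: M = 202 MN·m per $
  low-carbon steel: M = 38.1 MN·m per $
  aluminum alloy: M = 10.2 MN·m per $
  magnesium alloy: M = 5.21 MN·m per $
  nylon: M = 0.696 MN·m per $
  maraging steel: M = 0.612 MN·m per $
The maximum is for concrete.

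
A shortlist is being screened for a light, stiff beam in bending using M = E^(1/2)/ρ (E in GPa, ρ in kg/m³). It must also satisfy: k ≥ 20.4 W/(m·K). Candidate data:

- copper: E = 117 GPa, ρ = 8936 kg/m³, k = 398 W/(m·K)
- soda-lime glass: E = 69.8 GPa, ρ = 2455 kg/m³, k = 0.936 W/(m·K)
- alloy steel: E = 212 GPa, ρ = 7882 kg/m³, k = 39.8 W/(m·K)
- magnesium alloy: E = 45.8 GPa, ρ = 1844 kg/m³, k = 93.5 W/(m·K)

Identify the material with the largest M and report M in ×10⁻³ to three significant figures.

Screen on constraints: k ≥ 20.4 W/(m·K). Survivors: copper, alloy steel, magnesium alloy.
Per-candidate index values:
  magnesium alloy: M = 3.67×10⁻³
  alloy steel: M = 1.85×10⁻³
  copper: M = 1.21×10⁻³
The maximum is for magnesium alloy.

magnesium alloy, M = 3.67×10⁻³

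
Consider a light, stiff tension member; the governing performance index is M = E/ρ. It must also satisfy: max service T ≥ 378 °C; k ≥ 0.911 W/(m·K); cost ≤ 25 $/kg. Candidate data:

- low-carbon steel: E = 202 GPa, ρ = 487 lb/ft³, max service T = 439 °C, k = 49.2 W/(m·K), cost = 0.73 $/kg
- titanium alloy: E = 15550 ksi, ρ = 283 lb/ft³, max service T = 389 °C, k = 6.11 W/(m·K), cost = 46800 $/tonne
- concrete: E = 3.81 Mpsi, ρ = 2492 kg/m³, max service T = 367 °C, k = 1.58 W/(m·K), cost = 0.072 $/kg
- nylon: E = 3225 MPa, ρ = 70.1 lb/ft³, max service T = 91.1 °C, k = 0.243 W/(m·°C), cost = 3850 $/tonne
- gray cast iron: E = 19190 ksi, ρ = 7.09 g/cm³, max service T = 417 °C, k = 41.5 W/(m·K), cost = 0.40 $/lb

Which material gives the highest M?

low-carbon steel

Screen on constraints: max service T ≥ 378 °C; k ≥ 0.911 W/(m·K); cost ≤ 25 $/kg. Survivors: low-carbon steel, gray cast iron.
In SI units:
  low-carbon steel: E = 202.0 GPa, ρ = 7801 kg/m³
  gray cast iron: E = 132.3 GPa, ρ = 7090 kg/m³
  low-carbon steel: M = 25.9 MN·m/kg
  gray cast iron: M = 18.7 MN·m/kg
Highest index: low-carbon steel.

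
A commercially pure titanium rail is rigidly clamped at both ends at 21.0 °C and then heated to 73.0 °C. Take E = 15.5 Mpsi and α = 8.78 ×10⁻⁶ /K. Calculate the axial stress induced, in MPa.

48.8 MPa

E = 15.5 Mpsi = 106.9 GPa.
ΔT = 52.00 K. Constrained thermal stress σ = E·α·ΔT = 106.9×10³ MPa × 8.78×10⁻⁶ × 52.00 = 48.8 MPa (compressive).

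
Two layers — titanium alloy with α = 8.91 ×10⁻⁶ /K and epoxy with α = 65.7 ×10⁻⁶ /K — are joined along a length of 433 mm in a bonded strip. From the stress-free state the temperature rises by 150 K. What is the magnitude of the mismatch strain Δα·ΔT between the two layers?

8.52×10⁻³

Δα = |8.91 − 65.7|×10⁻⁶/K = 56.8×10⁻⁶/K.
Mismatch strain = Δα·ΔT = 56.8×10⁻⁶ × 150.0 = 8.52×10⁻³.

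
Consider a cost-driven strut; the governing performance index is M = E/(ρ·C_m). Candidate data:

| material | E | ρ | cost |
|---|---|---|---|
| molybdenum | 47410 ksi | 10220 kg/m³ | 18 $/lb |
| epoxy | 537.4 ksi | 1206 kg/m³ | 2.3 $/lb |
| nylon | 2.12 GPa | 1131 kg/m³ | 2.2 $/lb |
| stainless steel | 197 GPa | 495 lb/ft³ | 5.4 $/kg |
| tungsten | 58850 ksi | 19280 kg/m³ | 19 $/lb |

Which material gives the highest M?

stainless steel

Putting every candidate on a common basis:
  molybdenum: E = 326.9 GPa, ρ = 10220 kg/m³, cost = 39.68 $/kg
  epoxy: E = 3.705 GPa, ρ = 1206 kg/m³, cost = 5.071 $/kg
  nylon: E = 2.120 GPa, ρ = 1131 kg/m³, cost = 4.850 $/kg
  stainless steel: E = 197.0 GPa, ρ = 7929 kg/m³, cost = 5.400 $/kg
  tungsten: E = 405.8 GPa, ρ = 19280 kg/m³, cost = 41.89 $/kg
  stainless steel: M = 4.60 MN·m per $
  molybdenum: M = 0.806 MN·m per $
  epoxy: M = 0.606 MN·m per $
  tungsten: M = 0.502 MN·m per $
  nylon: M = 0.386 MN·m per $
Highest index: stainless steel.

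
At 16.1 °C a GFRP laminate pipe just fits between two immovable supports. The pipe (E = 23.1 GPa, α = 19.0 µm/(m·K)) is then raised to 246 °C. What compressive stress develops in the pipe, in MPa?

101 MPa

ΔT = 229.9 K. Constrained thermal stress σ = E·α·ΔT = 23.10×10³ MPa × 19.0×10⁻⁶ × 229.9 = 101 MPa (compressive).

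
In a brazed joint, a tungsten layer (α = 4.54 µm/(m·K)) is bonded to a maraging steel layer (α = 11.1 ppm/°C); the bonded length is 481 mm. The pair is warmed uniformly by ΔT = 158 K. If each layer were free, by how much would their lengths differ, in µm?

Δα = |4.54 − 11.1|×10⁻⁶/K = 6.56×10⁻⁶/K.
ΔL_mismatch = Δα·L·ΔT = 6.56×10⁻⁶ × 481.0 mm × 158.0 K = 499 µm.

499 µm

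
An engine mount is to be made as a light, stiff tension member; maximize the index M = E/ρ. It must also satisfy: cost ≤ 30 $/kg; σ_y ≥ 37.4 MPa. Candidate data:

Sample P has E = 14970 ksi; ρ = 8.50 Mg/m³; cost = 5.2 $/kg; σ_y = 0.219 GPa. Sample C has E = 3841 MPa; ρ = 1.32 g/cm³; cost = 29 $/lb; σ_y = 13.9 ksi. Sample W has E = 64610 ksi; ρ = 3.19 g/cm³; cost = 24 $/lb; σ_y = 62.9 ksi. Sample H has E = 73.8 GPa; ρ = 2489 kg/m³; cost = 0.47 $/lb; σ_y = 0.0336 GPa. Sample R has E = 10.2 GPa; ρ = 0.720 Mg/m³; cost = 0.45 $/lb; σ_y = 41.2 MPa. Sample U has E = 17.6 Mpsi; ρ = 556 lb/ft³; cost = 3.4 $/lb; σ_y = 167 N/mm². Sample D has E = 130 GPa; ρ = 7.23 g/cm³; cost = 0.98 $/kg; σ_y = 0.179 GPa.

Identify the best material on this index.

Screen on constraints: cost ≤ 30 $/kg; σ_y ≥ 37.4 MPa. Survivors: sample P, sample R, sample U, sample D.
After converting to SI:
  sample P: E = 103.2 GPa, ρ = 8500 kg/m³
  sample R: E = 10.20 GPa, ρ = 720.0 kg/m³
  sample U: E = 121.3 GPa, ρ = 8906 kg/m³
  sample D: E = 130.0 GPa, ρ = 7230 kg/m³
  sample D: M = 18.0 MN·m/kg
  sample R: M = 14.2 MN·m/kg
  sample U: M = 13.6 MN·m/kg
  sample P: M = 12.1 MN·m/kg
Highest index: sample D.

sample D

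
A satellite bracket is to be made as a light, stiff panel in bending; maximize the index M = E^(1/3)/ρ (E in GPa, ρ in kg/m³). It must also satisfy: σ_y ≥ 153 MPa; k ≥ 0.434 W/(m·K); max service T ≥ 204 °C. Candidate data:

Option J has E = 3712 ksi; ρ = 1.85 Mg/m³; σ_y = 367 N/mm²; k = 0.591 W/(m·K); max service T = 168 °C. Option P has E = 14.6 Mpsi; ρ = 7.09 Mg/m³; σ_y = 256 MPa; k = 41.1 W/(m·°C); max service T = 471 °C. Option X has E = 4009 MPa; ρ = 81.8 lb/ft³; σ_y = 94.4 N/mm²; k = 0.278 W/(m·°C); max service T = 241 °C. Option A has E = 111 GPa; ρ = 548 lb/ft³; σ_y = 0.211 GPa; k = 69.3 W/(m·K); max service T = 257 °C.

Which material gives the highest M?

Screen on constraints: σ_y ≥ 153 MPa; k ≥ 0.434 W/(m·K); max service T ≥ 204 °C. Survivors: option P, option A.
In SI units:
  option P: E = 100.7 GPa, ρ = 7090 kg/m³
  option A: E = 111.0 GPa, ρ = 8778 kg/m³
  option P: M = 0.656×10⁻³
  option A: M = 0.547×10⁻³
Highest index: option P.

option P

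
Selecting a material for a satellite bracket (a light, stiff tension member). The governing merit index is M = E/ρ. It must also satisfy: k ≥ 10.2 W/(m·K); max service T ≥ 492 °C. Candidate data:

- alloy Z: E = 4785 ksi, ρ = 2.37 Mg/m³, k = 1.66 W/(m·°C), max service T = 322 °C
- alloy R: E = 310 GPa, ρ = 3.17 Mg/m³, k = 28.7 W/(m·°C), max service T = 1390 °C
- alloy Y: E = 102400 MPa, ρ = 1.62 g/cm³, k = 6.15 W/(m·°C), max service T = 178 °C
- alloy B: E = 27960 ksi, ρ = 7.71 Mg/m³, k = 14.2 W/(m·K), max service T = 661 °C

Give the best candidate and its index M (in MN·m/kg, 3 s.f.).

alloy R, M = 97.8 MN·m/kg

Screen on constraints: k ≥ 10.2 W/(m·K); max service T ≥ 492 °C. Survivors: alloy R, alloy B.
After converting to SI:
  alloy R: E = 310.0 GPa, ρ = 3170 kg/m³
  alloy B: E = 192.8 GPa, ρ = 7710 kg/m³
  alloy R: M = 97.8 MN·m/kg
  alloy B: M = 25.0 MN·m/kg
Highest index: alloy R.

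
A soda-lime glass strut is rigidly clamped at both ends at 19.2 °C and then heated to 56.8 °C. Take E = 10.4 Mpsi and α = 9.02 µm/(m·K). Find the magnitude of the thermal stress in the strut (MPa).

24.3 MPa

E = 10.4 Mpsi = 71.71 GPa.
ΔT = 37.60 K. Constrained thermal stress σ = E·α·ΔT = 71.71×10³ MPa × 9.02×10⁻⁶ × 37.60 = 24.3 MPa (compressive).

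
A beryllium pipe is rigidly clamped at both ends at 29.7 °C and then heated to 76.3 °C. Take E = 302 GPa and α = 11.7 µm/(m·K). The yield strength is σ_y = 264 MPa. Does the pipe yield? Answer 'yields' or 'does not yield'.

does not yield

ΔT = 46.60 K. Constrained thermal stress σ = E·α·ΔT = 302.0×10³ MPa × 11.7×10⁻⁶ × 46.60 = 165 MPa (compressive).
Compare to σ_y = 264 MPa: σ < σ_y, so it does not yield.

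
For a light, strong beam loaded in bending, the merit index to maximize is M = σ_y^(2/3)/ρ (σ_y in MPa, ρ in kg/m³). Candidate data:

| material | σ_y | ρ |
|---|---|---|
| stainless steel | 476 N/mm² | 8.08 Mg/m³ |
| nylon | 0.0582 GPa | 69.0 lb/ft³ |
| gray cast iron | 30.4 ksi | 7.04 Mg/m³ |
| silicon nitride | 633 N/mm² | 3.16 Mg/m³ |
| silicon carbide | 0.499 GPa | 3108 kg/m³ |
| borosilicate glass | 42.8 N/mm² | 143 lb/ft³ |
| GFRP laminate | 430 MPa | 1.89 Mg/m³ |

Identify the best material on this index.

Convert each candidate to consistent units, then evaluate M:
  stainless steel: σ_y = 476.0 MPa, ρ = 8080 kg/m³
  nylon: σ_y = 58.20 MPa, ρ = 1105 kg/m³
  gray cast iron: σ_y = 209.6 MPa, ρ = 7040 kg/m³
  silicon nitride: σ_y = 633.0 MPa, ρ = 3160 kg/m³
  silicon carbide: σ_y = 499.0 MPa, ρ = 3108 kg/m³
  borosilicate glass: σ_y = 42.80 MPa, ρ = 2291 kg/m³
  GFRP laminate: σ_y = 430.0 MPa, ρ = 1890 kg/m³
  GFRP laminate: M = 30.1×10⁻³
  silicon nitride: M = 23.3×10⁻³
  silicon carbide: M = 20.2×10⁻³
  nylon: M = 13.6×10⁻³
  stainless steel: M = 7.55×10⁻³
  borosilicate glass: M = 5.34×10⁻³
  gray cast iron: M = 5.01×10⁻³
GFRP laminate ranks first.

GFRP laminate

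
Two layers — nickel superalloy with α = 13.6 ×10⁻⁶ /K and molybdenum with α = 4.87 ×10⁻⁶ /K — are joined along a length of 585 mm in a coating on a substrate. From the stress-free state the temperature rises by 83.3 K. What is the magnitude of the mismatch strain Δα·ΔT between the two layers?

Δα = |13.6 − 4.87|×10⁻⁶/K = 8.73×10⁻⁶/K.
Mismatch strain = Δα·ΔT = 8.73×10⁻⁶ × 83.3 = 7.27×10⁻⁴.

7.27×10⁻⁴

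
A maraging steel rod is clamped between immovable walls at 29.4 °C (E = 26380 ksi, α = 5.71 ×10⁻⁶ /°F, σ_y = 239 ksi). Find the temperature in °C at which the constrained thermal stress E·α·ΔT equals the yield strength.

911 °C

E = 26380 ksi = 181.9 GPa.
α = 5.71×10⁻⁶/°F × 9/5 = 10.3×10⁻⁶/K.
σ_y = 239 ksi = 1648 MPa.
E·α·ΔT = 1648 MPa ⇒ ΔT = 1648 / (181.9×10³ × 10.3×10⁻⁶) = 881.5 K.
T = 29.4 + 881.5 = 910.9 °C.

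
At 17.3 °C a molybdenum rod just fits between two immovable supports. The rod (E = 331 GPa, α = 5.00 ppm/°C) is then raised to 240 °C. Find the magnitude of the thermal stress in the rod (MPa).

ΔT = 222.7 K. Constrained thermal stress σ = E·α·ΔT = 331.0×10³ MPa × 5.00×10⁻⁶ × 222.7 = 369 MPa (compressive).

369 MPa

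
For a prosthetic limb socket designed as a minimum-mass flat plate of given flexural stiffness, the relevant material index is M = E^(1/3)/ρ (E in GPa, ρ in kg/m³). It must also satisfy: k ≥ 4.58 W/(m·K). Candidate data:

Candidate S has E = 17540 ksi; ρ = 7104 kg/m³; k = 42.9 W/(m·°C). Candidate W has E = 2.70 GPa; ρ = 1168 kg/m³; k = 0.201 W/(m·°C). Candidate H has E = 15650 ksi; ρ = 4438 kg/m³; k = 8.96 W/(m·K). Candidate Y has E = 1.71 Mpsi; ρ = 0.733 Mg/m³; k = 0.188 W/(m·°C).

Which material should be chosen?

Screen on constraints: k ≥ 4.58 W/(m·K). Survivors: candidate S, candidate H.
After converting to SI:
  candidate S: E = 120.9 GPa, ρ = 7104 kg/m³
  candidate H: E = 107.9 GPa, ρ = 4438 kg/m³
  candidate H: M = 1.07×10⁻³
  candidate S: M = 0.696×10⁻³
Highest index: candidate H.

candidate H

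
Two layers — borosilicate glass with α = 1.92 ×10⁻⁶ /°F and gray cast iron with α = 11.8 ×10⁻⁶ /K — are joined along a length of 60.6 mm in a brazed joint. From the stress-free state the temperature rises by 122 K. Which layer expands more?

borosilicate glass: α = 1.92×10⁻⁶/°F × 9/5 = 3.46×10⁻⁶/K.
α(borosilicate glass) = 3.46×10⁻⁶/K vs α(gray cast iron) = 11.8×10⁻⁶/K.
Higher α expands more for the same ΔT: gray cast iron.

gray cast iron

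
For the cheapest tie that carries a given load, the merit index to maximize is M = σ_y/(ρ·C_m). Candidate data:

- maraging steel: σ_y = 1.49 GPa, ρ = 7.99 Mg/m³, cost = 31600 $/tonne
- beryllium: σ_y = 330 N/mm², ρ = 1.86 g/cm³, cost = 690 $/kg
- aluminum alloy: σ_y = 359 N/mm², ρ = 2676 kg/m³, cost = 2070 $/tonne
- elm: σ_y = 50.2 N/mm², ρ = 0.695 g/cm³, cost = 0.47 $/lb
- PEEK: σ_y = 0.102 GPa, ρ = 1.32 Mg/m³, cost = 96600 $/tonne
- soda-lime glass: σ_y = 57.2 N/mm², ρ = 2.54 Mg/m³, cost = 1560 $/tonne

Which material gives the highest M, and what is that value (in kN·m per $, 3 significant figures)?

After converting to SI:
  maraging steel: σ_y = 1490 MPa, ρ = 7990 kg/m³, cost = 31.60 $/kg
  beryllium: σ_y = 330.0 MPa, ρ = 1860 kg/m³, cost = 690.0 $/kg
  aluminum alloy: σ_y = 359.0 MPa, ρ = 2676 kg/m³, cost = 2.070 $/kg
  elm: σ_y = 50.20 MPa, ρ = 695.0 kg/m³, cost = 1.036 $/kg
  PEEK: σ_y = 102.0 MPa, ρ = 1320 kg/m³, cost = 96.60 $/kg
  soda-lime glass: σ_y = 57.20 MPa, ρ = 2540 kg/m³, cost = 1.560 $/kg
  elm: M = 69.7 kN·m per $
  aluminum alloy: M = 64.8 kN·m per $
  soda-lime glass: M = 14.4 kN·m per $
  maraging steel: M = 5.90 kN·m per $
  PEEK: M = 0.800 kN·m per $
  beryllium: M = 0.257 kN·m per $
The maximum is for elm.

elm, M = 69.7 kN·m per $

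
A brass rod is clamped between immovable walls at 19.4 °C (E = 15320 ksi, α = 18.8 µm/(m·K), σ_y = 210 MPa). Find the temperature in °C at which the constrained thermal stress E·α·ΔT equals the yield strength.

125 °C

E = 15320 ksi = 105.6 GPa.
E·α·ΔT = 210.0 MPa ⇒ ΔT = 210.0 / (105.6×10³ × 18.8×10⁻⁶) = 105.8 K.
T = 19.4 + 105.8 = 125.2 °C.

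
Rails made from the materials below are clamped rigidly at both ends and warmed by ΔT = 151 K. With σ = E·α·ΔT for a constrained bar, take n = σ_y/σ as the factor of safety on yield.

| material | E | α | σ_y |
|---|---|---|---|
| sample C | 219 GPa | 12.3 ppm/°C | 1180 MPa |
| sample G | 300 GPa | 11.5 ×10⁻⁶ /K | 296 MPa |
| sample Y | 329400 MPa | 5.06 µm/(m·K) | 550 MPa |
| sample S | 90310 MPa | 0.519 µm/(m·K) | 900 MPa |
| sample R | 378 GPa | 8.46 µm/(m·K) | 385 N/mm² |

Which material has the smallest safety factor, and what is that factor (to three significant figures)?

In consistent units (E in GPa, α in ×10⁻⁶/K, σ_y in MPa):
  sample C: E = 219.0, α = 12.3, σ_y = 1180 → σ = 407 MPa, n = 2.90
  sample G: E = 300.0, α = 11.5, σ_y = 296.0 → σ = 521 MPa, n = 0.568
  sample Y: E = 329.4, α = 5.06, σ_y = 550.0 → σ = 252 MPa, n = 2.19
  sample S: E = 90.31, α = 0.519, σ_y = 900.0 → σ = 7.08 MPa, n = 127
  sample R: E = 378.0, α = 8.46, σ_y = 385.0 → σ = 483 MPa, n = 0.797
Sample G has the lowest safety factor, n = 0.568.

sample G, n = 0.568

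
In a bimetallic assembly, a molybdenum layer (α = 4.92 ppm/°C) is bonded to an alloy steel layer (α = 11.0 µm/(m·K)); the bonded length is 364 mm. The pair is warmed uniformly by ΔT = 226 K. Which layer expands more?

alloy steel

α(molybdenum) = 4.92×10⁻⁶/K vs α(alloy steel) = 11.0×10⁻⁶/K.
Higher α expands more for the same ΔT: alloy steel.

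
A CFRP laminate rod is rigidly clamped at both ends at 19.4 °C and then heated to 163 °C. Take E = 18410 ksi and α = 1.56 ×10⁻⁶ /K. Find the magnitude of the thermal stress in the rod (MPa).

28.4 MPa

E = 18410 ksi = 126.9 GPa.
ΔT = 143.6 K. Constrained thermal stress σ = E·α·ΔT = 126.9×10³ MPa × 1.56×10⁻⁶ × 143.6 = 28.4 MPa (compressive).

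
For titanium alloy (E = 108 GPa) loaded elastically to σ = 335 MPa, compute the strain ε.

ε = σ/E = 335 / 108000 = 3.10×10⁻³.

3.10×10⁻³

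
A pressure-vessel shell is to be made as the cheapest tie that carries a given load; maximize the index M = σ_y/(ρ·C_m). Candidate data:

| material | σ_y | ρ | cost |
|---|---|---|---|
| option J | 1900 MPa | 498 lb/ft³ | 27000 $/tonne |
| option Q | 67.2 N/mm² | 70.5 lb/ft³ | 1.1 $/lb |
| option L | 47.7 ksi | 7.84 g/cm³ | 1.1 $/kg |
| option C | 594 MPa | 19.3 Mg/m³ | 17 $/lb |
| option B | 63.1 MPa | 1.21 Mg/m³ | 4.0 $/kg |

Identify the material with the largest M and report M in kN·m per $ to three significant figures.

option L, M = 38.1 kN·m per $

Convert each candidate to consistent units, then evaluate M:
  option J: σ_y = 1900 MPa, ρ = 7977 kg/m³, cost = 27.00 $/kg
  option Q: σ_y = 67.20 MPa, ρ = 1129 kg/m³, cost = 2.425 $/kg
  option L: σ_y = 328.9 MPa, ρ = 7840 kg/m³, cost = 1.100 $/kg
  option C: σ_y = 594.0 MPa, ρ = 19300 kg/m³, cost = 37.48 $/kg
  option B: σ_y = 63.10 MPa, ρ = 1210 kg/m³, cost = 4.000 $/kg
  option L: M = 38.1 kN·m per $
  option Q: M = 24.5 kN·m per $
  option B: M = 13.0 kN·m per $
  option J: M = 8.82 kN·m per $
  option C: M = 0.821 kN·m per $
Option L ranks first.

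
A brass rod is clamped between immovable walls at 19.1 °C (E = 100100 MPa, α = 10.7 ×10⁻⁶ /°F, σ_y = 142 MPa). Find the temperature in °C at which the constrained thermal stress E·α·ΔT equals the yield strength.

E = 100100 MPa = 100.1 GPa.
α = 10.7×10⁻⁶/°F × 9/5 = 19.3×10⁻⁶/K.
E·α·ΔT = 142.0 MPa ⇒ ΔT = 142.0 / (100.1×10³ × 19.3×10⁻⁶) = 73.65 K.
T = 19.1 + 73.65 = 92.75 °C.

92.8 °C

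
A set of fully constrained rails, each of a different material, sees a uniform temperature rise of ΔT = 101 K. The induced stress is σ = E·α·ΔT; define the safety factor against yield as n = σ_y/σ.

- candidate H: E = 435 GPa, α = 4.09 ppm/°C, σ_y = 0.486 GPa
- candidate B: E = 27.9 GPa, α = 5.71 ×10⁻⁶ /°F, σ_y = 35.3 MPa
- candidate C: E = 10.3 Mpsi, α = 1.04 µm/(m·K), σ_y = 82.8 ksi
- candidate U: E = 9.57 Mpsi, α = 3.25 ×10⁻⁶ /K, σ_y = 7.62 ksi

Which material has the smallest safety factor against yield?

candidate B

With everything in SI (GPa, ×10⁻⁶/K, MPa):
  candidate H: E = 435.0, α = 4.09, σ_y = 486.0 → σ = 180 MPa, n = 2.70
  candidate B: E = 27.90, α = 10.3, σ_y = 35.30 → σ = 29.0 MPa, n = 1.22
  candidate C: E = 71.02, α = 1.04, σ_y = 570.9 → σ = 7.46 MPa, n = 76.5
  candidate U: E = 65.98, α = 3.25, σ_y = 52.54 → σ = 21.7 MPa, n = 2.43
Smallest n: candidate B with n = 1.22.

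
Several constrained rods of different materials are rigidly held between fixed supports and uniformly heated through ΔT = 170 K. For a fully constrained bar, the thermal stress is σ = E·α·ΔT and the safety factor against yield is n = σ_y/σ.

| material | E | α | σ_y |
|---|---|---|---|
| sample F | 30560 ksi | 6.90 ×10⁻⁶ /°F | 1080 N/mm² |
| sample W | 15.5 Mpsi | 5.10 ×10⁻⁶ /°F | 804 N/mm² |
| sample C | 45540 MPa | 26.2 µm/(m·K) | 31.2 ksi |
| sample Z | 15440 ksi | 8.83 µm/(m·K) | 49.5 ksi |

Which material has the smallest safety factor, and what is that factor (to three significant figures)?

Converting E to GPa, α to ×10⁻⁶/K, σ_y to MPa, then σ and n for each:
  sample F: E = 210.7, α = 12.4, σ_y = 1080 → σ = 445 MPa, n = 2.43
  sample W: E = 106.9, α = 9.18, σ_y = 804.0 → σ = 167 MPa, n = 4.82
  sample C: E = 45.54, α = 26.2, σ_y = 215.1 → σ = 203 MPa, n = 1.06
  sample Z: E = 106.5, α = 8.83, σ_y = 341.3 → σ = 160 MPa, n = 2.14
Sample C has the lowest safety factor, n = 1.06.

sample C, n = 1.06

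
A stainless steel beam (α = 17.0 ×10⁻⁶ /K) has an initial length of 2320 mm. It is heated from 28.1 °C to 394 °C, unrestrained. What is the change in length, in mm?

ΔT = 394 − 28.1 = 365.9 K.
ΔL = α·L₀·ΔT = 17.0×10⁻⁶ × 2320 mm × 365.9 K = 14.4 mm.

14.4 mm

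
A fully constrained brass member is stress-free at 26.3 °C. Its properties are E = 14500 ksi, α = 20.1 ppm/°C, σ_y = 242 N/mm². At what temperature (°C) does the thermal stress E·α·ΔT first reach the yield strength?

147 °C

E = 14500 ksi = 99.97 GPa.
σ_y = 242 N/mm² = 242.0 MPa.
E·α·ΔT = 242.0 MPa ⇒ ΔT = 242.0 / (99.97×10³ × 20.1×10⁻⁶) = 120.4 K.
T = 26.3 + 120.4 = 146.7 °C.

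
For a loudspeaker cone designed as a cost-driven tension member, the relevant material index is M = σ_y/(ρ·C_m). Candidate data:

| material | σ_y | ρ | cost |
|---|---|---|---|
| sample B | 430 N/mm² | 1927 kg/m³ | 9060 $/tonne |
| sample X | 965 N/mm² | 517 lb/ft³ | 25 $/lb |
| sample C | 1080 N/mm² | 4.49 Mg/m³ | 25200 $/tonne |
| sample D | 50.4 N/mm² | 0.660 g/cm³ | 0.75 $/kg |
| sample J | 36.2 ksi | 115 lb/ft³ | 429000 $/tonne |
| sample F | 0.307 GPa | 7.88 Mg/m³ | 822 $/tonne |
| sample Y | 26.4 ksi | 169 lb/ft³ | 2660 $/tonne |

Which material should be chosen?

sample D

Normalizing units and computing the index:
  sample B: σ_y = 430.0 MPa, ρ = 1927 kg/m³, cost = 9.060 $/kg
  sample X: σ_y = 965.0 MPa, ρ = 8282 kg/m³, cost = 55.11 $/kg
  sample C: σ_y = 1080 MPa, ρ = 4490 kg/m³, cost = 25.20 $/kg
  sample D: σ_y = 50.40 MPa, ρ = 660.0 kg/m³, cost = 0.7500 $/kg
  sample J: σ_y = 249.6 MPa, ρ = 1842 kg/m³, cost = 429.0 $/kg
  sample F: σ_y = 307.0 MPa, ρ = 7880 kg/m³, cost = 0.8220 $/kg
  sample Y: σ_y = 182.0 MPa, ρ = 2707 kg/m³, cost = 2.660 $/kg
  sample D: M = 102 kN·m per $
  sample F: M = 47.4 kN·m per $
  sample Y: M = 25.3 kN·m per $
  sample B: M = 24.6 kN·m per $
  sample C: M = 9.55 kN·m per $
  sample X: M = 2.11 kN·m per $
  sample J: M = 0.316 kN·m per $
Sample D has the largest M.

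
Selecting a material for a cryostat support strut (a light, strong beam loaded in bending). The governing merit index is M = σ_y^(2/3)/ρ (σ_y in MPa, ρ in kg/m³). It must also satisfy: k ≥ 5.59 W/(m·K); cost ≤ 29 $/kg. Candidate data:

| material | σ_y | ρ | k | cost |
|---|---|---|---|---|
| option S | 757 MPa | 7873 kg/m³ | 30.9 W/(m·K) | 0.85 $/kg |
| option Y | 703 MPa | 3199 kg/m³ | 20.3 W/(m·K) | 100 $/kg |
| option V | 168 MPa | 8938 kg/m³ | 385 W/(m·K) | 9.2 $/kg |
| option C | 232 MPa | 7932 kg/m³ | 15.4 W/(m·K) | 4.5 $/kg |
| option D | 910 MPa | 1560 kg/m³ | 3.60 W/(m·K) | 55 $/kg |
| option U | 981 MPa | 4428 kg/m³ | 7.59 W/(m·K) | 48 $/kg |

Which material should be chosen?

option S

Screen on constraints: k ≥ 5.59 W/(m·K); cost ≤ 29 $/kg. Survivors: option S, option V, option C.
Evaluate M for each candidate:
  option S: M = 10.6×10⁻³
  option C: M = 4.76×10⁻³
  option V: M = 3.41×10⁻³
Option S ranks first.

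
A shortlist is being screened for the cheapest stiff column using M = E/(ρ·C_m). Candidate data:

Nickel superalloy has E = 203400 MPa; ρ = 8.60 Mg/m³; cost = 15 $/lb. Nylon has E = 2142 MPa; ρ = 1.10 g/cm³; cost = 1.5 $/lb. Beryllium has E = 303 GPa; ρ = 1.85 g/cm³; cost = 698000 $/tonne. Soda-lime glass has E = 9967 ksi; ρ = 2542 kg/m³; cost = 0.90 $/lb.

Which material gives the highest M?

soda-lime glass

In SI units:
  nickel superalloy: E = 203.4 GPa, ρ = 8600 kg/m³, cost = 33.07 $/kg
  nylon: E = 2.142 GPa, ρ = 1100 kg/m³, cost = 3.307 $/kg
  beryllium: E = 303.0 GPa, ρ = 1850 kg/m³, cost = 698.0 $/kg
  soda-lime glass: E = 68.72 GPa, ρ = 2542 kg/m³, cost = 1.984 $/kg
  soda-lime glass: M = 13.6 MN·m per $
  nickel superalloy: M = 0.715 MN·m per $
  nylon: M = 0.589 MN·m per $
  beryllium: M = 0.235 MN·m per $
Highest index: soda-lime glass.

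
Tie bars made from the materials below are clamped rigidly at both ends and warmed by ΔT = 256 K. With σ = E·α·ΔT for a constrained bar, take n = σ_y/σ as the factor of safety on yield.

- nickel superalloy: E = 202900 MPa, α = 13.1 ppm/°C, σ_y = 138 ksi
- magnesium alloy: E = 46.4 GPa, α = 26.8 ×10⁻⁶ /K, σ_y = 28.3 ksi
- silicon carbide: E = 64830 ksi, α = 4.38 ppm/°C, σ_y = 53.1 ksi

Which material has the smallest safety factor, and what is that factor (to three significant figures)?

magnesium alloy, n = 0.613

Converting E to GPa, α to ×10⁻⁶/K, σ_y to MPa, then σ and n for each:
  nickel superalloy: E = 202.9, α = 13.1, σ_y = 951.5 → σ = 680 MPa, n = 1.40
  magnesium alloy: E = 46.40, α = 26.8, σ_y = 195.1 → σ = 318 MPa, n = 0.613
  silicon carbide: E = 447.0, α = 4.38, σ_y = 366.1 → σ = 501 MPa, n = 0.730
The minimum is magnesium alloy at n = 0.613.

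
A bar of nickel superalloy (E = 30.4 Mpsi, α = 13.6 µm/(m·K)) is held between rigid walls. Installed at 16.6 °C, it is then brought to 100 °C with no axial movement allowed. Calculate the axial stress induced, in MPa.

238 MPa

E = 30.4 Mpsi = 209.6 GPa.
ΔT = 83.40 K. Constrained thermal stress σ = E·α·ΔT = 209.6×10³ MPa × 13.6×10⁻⁶ × 83.40 = 238 MPa (compressive).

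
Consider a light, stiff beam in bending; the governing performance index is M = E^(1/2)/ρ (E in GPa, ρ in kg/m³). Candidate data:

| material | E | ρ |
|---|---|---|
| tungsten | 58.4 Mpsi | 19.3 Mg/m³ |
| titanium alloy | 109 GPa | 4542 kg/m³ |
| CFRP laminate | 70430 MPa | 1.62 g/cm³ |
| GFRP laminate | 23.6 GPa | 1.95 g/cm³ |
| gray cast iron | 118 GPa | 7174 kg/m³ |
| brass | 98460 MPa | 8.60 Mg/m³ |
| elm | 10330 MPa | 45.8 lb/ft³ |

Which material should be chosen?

Normalizing units and computing the index:
  tungsten: E = 402.7 GPa, ρ = 19300 kg/m³
  titanium alloy: E = 109.0 GPa, ρ = 4542 kg/m³
  CFRP laminate: E = 70.43 GPa, ρ = 1620 kg/m³
  GFRP laminate: E = 23.60 GPa, ρ = 1950 kg/m³
  gray cast iron: E = 118.0 GPa, ρ = 7174 kg/m³
  brass: E = 98.46 GPa, ρ = 8600 kg/m³
  elm: E = 10.33 GPa, ρ = 733.6 kg/m³
  CFRP laminate: M = 5.18×10⁻³
  elm: M = 4.38×10⁻³
  GFRP laminate: M = 2.49×10⁻³
  titanium alloy: M = 2.30×10⁻³
  gray cast iron: M = 1.51×10⁻³
  brass: M = 1.15×10⁻³
  tungsten: M = 1.04×10⁻³
CFRP laminate has the largest M.

CFRP laminate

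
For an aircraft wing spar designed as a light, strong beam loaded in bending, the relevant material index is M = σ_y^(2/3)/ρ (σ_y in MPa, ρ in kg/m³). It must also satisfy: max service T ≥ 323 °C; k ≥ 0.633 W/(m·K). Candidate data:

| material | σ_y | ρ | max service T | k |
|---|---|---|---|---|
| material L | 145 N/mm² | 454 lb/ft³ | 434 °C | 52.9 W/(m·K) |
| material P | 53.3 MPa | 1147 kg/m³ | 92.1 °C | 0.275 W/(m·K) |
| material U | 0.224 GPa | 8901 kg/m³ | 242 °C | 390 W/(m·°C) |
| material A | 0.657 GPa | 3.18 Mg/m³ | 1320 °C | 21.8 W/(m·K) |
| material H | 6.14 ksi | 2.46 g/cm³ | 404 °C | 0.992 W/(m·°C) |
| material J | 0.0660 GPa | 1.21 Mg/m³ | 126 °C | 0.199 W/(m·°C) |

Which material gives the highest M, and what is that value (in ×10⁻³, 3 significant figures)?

material A, M = 23.8×10⁻³

Screen on constraints: max service T ≥ 323 °C; k ≥ 0.633 W/(m·K). Survivors: material L, material A, material H.
Normalizing units and computing the index:
  material L: σ_y = 145.0 MPa, ρ = 7272 kg/m³
  material A: σ_y = 657.0 MPa, ρ = 3180 kg/m³
  material H: σ_y = 42.33 MPa, ρ = 2460 kg/m³
  material A: M = 23.8×10⁻³
  material H: M = 4.94×10⁻³
  material L: M = 3.80×10⁻³
Highest index: material A.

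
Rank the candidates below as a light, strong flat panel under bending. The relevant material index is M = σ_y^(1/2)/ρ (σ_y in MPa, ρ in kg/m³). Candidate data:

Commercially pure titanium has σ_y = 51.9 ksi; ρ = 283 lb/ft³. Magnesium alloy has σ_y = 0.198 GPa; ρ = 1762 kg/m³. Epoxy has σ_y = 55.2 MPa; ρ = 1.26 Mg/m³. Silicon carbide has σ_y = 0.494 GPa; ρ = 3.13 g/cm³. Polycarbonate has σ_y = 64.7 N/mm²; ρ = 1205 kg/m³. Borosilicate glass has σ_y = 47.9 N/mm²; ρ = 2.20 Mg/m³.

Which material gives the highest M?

In SI units:
  commercially pure titanium: σ_y = 357.8 MPa, ρ = 4533 kg/m³
  magnesium alloy: σ_y = 198.0 MPa, ρ = 1762 kg/m³
  epoxy: σ_y = 55.20 MPa, ρ = 1260 kg/m³
  silicon carbide: σ_y = 494.0 MPa, ρ = 3130 kg/m³
  polycarbonate: σ_y = 64.70 MPa, ρ = 1205 kg/m³
  borosilicate glass: σ_y = 47.90 MPa, ρ = 2200 kg/m³
  magnesium alloy: M = 7.99×10⁻³
  silicon carbide: M = 7.10×10⁻³
  polycarbonate: M = 6.68×10⁻³
  epoxy: M = 5.90×10⁻³
  commercially pure titanium: M = 4.17×10⁻³
  borosilicate glass: M = 3.15×10⁻³
Magnesium alloy ranks first.

magnesium alloy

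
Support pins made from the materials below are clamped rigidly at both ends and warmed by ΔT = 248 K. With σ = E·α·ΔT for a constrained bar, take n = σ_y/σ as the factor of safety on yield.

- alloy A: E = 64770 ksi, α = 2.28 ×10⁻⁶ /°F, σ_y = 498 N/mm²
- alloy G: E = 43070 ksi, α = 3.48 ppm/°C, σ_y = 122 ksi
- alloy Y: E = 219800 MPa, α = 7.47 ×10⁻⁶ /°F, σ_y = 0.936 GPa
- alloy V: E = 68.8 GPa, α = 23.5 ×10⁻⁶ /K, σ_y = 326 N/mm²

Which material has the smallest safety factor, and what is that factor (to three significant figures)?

In consistent units (E in GPa, α in ×10⁻⁶/K, σ_y in MPa):
  alloy A: E = 446.6, α = 4.10, σ_y = 498.0 → σ = 455 MPa, n = 1.10
  alloy G: E = 297.0, α = 3.48, σ_y = 841.2 → σ = 256 MPa, n = 3.28
  alloy Y: E = 219.8, α = 13.4, σ_y = 936.0 → σ = 733 MPa, n = 1.28
  alloy V: E = 68.80, α = 23.5, σ_y = 326.0 → σ = 401 MPa, n = 0.813
Smallest n: alloy V with n = 0.813.

alloy V, n = 0.813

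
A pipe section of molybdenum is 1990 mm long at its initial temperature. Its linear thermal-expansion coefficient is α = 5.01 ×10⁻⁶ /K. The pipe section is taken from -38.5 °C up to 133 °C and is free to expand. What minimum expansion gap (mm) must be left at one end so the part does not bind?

1.71 mm

ΔT = 133 − (-38.5) = 171.5 K.
ΔL = α·L₀·ΔT = 5.01×10⁻⁶ × 1990 mm × 171.5 K = 1.71 mm.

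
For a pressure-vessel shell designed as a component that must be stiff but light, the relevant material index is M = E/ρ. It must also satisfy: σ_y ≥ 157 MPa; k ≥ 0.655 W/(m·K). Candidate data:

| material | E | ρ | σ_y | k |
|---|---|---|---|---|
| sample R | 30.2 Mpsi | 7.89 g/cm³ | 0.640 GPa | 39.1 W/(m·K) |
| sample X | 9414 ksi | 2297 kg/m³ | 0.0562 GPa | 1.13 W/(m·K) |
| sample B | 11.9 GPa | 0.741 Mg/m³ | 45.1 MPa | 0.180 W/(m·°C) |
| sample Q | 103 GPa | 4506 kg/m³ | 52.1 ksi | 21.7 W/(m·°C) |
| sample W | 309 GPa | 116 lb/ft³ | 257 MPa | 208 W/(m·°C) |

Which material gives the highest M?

sample W

Screen on constraints: σ_y ≥ 157 MPa; k ≥ 0.655 W/(m·K). Survivors: sample R, sample Q, sample W.
In SI units:
  sample R: E = 208.2 GPa, ρ = 7890 kg/m³
  sample Q: E = 103.0 GPa, ρ = 4506 kg/m³
  sample W: E = 309.0 GPa, ρ = 1858 kg/m³
  sample W: M = 166 MN·m/kg
  sample R: M = 26.4 MN·m/kg
  sample Q: M = 22.9 MN·m/kg
Sample W has the largest M.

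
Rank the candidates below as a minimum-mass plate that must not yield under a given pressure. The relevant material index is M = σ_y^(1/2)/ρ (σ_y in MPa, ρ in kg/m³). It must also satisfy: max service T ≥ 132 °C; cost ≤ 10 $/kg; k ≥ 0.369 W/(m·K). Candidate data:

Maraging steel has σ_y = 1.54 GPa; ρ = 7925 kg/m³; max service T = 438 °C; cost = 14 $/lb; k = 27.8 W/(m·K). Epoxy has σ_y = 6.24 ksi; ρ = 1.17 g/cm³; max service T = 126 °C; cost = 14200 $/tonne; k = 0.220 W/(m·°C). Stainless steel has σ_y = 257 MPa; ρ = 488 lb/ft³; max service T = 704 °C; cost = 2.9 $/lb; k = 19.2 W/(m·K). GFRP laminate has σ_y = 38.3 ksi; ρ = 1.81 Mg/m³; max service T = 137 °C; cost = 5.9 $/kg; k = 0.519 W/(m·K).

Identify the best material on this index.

GFRP laminate

Screen on constraints: max service T ≥ 132 °C; cost ≤ 10 $/kg; k ≥ 0.369 W/(m·K). Survivors: stainless steel, GFRP laminate.
Convert each candidate to consistent units, then evaluate M:
  stainless steel: σ_y = 257.0 MPa, ρ = 7817 kg/m³
  GFRP laminate: σ_y = 264.1 MPa, ρ = 1810 kg/m³
  GFRP laminate: M = 8.98×10⁻³
  stainless steel: M = 2.05×10⁻³
The maximum is for GFRP laminate.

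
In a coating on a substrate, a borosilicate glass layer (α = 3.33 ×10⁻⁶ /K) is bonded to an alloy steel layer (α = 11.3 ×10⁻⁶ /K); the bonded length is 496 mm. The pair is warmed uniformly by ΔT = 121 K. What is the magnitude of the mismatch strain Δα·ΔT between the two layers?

9.64×10⁻⁴

Δα = |3.33 − 11.3|×10⁻⁶/K = 7.97×10⁻⁶/K.
Mismatch strain = Δα·ΔT = 7.97×10⁻⁶ × 121.0 = 9.64×10⁻⁴.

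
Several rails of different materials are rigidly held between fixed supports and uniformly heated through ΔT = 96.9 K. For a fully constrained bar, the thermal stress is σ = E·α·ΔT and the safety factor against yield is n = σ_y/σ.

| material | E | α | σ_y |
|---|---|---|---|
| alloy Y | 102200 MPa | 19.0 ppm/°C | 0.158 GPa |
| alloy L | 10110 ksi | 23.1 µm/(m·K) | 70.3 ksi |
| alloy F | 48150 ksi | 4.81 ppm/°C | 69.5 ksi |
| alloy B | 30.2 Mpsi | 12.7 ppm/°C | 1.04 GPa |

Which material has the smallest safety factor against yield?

Per material, after unit conversion:
  alloy Y: E = 102.2, α = 19.0, σ_y = 158.0 → σ = 188 MPa, n = 0.840
  alloy L: E = 69.71, α = 23.1, σ_y = 484.7 → σ = 156 MPa, n = 3.11
  alloy F: E = 332.0, α = 4.81, σ_y = 479.2 → σ = 155 MPa, n = 3.10
  alloy B: E = 208.2, α = 12.7, σ_y = 1040 → σ = 256 MPa, n = 4.06
Alloy Y has the lowest safety factor, n = 0.840.

alloy Y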